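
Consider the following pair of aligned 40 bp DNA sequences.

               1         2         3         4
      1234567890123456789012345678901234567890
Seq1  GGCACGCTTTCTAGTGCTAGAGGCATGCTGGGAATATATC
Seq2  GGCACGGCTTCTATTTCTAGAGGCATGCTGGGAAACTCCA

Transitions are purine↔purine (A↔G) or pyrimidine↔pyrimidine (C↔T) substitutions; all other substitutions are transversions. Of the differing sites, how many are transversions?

The sequences differ at positions 7 (C/G, transversion), 8 (T/C, transition), 14 (G/T, transversion), 16 (G/T, transversion), 35 (T/A, transversion), 36 (A/C, transversion), 38 (A/C, transversion), 39 (T/C, transition), 40 (C/A, transversion).
Of the 9 differences, 2 transitions and 7 transversions, so the answer is 7.

7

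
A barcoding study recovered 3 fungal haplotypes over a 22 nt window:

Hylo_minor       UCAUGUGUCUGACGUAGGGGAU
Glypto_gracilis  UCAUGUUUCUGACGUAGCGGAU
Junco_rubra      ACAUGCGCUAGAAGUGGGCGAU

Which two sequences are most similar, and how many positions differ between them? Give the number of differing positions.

Pairwise Hamming distances:
  Hylo_minor vs Glypto_gracilis: 2
  Hylo_minor vs Junco_rubra: 8
  Glypto_gracilis vs Junco_rubra: 10
The smallest is 2, between Hylo_minor and Glypto_gracilis.

2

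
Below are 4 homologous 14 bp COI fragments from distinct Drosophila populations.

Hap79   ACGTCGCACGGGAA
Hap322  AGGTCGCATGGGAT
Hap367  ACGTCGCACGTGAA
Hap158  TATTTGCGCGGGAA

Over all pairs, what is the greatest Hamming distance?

Pairwise Hamming distances:
  Hap79 vs Hap322: 3
  Hap79 vs Hap367: 1
  Hap79 vs Hap158: 5
  Hap322 vs Hap367: 4
  Hap322 vs Hap158: 7
  Hap367 vs Hap158: 6
The largest is 7, between Hap322 and Hap158.

7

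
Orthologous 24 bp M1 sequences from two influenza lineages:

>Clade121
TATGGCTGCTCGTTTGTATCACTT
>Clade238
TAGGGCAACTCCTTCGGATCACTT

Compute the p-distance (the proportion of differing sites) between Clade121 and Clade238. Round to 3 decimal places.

Differing sites — 3:T/G; 7:T/A; 8:G/A; 12:G/C; 15:T/C; 17:T/G.
There are 6 differences over 24 sites, so p = 6/24 = 0.250.

0.250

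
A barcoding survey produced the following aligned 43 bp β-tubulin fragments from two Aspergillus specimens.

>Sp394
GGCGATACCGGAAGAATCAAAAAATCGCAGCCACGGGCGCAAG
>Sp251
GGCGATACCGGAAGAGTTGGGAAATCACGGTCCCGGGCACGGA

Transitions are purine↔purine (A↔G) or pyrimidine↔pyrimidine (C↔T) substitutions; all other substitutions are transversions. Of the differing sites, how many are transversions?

1

The sequences differ at positions 16 (A/G, transition), 18 (C/T, transition), 19 (A/G, transition), 20 (A/G, transition), 21 (A/G, transition), 27 (G/A, transition), 29 (A/G, transition), 31 (C/T, transition), 33 (A/C, transversion), 39 (G/A, transition), 41 (A/G, transition), 42 (A/G, transition), 43 (G/A, transition).
Of the 13 differences, 12 transitions and 1 transversion, so the answer is 1.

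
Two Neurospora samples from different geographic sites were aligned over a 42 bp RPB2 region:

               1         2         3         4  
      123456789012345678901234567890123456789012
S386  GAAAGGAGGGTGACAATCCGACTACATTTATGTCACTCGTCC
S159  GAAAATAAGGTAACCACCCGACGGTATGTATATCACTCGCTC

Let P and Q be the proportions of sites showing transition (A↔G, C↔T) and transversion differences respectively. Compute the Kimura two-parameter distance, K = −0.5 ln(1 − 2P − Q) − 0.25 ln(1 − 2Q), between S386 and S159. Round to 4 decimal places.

Differing sites — 5:G/A (Ti); 6:G/T (Tv); 8:G/A (Ti); 12:G/A (Ti); 15:A/C (Tv); 17:T/C (Ti); 23:T/G (Tv); 24:A/G (Ti); 25:C/T (Ti); 28:T/G (Tv); 32:G/A (Ti); 40:T/C (Ti); 41:C/T (Ti).
Of the 13 differences, 9 transitions and 4 transversions over 42 sites: P = 9/42 = 0.214286, Q = 4/42 = 0.095238.
d = −0.5·ln(0.476190) − 0.25·ln(0.809524) = −0.5·(-0.741938) − 0.25·(-0.211309) = 0.4238.

0.4238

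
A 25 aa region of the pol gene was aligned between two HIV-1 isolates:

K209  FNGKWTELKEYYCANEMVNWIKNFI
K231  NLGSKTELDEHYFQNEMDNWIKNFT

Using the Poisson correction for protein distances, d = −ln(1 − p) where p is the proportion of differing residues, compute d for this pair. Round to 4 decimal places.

Mismatches occur at site 1 (F→N), site 2 (N→L), site 4 (K→S), site 5 (W→K), site 9 (K→D), site 11 (Y→H), site 13 (C→F), site 14 (A→Q), site 18 (V→D), site 25 (I→T).
p = 10/25 = 0.400000.
d = −ln(1 − 0.400000) = −ln(0.600000) = 0.5108.

0.5108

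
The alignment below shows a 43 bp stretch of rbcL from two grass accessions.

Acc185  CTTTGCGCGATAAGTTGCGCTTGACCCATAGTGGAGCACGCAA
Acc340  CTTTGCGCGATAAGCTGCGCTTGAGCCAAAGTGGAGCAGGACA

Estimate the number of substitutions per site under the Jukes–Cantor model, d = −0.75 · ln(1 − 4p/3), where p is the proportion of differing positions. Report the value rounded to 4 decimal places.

0.1544

The sequences differ at positions 15 (T/C), 25 (C/G), 29 (T/A), 39 (C/G), 41 (C/A), 42 (A/C).
p = 6/43 = 0.139535.
d = −0.75 · ln(1 − (4/3)·0.139535) = −0.75 · ln(0.813953) = −0.75 · (-0.205853) = 0.1544.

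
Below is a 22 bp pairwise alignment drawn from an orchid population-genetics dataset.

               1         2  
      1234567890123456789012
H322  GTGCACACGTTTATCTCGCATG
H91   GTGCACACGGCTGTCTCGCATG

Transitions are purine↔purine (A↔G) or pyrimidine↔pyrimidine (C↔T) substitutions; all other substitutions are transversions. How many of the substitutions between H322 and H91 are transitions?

2

Differing sites — 10:T/G (Tv); 11:T/C (Ti); 13:A/G (Ti).
Of the 3 differences, 2 transitions and 1 transversion, so the answer is 2.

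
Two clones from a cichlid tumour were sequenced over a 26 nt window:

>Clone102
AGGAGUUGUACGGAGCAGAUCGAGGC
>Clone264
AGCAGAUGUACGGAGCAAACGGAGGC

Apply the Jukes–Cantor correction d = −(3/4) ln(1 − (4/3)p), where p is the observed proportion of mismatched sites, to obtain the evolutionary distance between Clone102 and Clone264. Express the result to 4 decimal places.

0.2222

Differing sites — 3:G/C; 6:U/A; 18:G/A; 20:U/C; 21:C/G.
p = 5/26 = 0.192308.
d = −0.75 · ln(1 − (4/3)·0.192308) = −0.75 · ln(0.743589) = −0.75 · (-0.296267) = 0.2222.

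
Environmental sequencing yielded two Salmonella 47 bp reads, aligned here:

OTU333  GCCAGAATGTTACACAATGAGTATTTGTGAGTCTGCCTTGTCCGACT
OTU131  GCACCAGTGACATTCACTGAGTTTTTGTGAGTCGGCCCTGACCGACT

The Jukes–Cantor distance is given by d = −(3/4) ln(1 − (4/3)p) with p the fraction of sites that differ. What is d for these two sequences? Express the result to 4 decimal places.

0.3451

The sequences differ at positions 3 (C/A), 4 (A/C), 5 (G/C), 7 (A/G), 10 (T/A), 11 (T/C), 13 (C/T), 14 (A/T), 17 (A/C), 23 (A/T), 34 (T/G), 38 (T/C), 41 (T/A).
p = 13/47 = 0.276596.
d = −0.75 · ln(1 − (4/3)·0.276596) = −0.75 · ln(0.631205) = −0.75 · (-0.460125) = 0.3451.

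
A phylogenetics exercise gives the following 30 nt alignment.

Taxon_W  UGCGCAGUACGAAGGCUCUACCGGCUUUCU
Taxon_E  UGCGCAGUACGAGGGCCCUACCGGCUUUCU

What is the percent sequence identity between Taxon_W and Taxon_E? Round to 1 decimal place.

93.3%

Differing sites — 13:A/G; 17:U/C.
28 of the 30 sites match, so the percent identity is 28/30 × 100 = 93.3%.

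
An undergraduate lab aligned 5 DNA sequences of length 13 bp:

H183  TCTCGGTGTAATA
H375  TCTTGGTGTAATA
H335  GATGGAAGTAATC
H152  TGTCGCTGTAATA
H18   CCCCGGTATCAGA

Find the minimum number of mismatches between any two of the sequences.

Pairwise Hamming distances:
  H183 vs H375: 1
  H183 vs H335: 6
  H183 vs H152: 2
  H183 vs H18: 5
  H375 vs H335: 6
  H375 vs H152: 3
  H375 vs H18: 6
  H335 vs H152: 6
  H335 vs H18: 10
  H152 vs H18: 7
The smallest is 1, between H183 and H375.

1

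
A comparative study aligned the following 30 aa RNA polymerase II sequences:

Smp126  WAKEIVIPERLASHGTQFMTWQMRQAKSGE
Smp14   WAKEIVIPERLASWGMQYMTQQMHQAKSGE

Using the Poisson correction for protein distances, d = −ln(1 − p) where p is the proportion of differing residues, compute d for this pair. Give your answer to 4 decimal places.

Differing sites — 14:H/W; 16:T/M; 18:F/Y; 21:W/Q; 24:R/H.
p = 5/30 = 0.166667.
d = −ln(1 − 0.166667) = −ln(0.833333) = 0.1823.

0.1823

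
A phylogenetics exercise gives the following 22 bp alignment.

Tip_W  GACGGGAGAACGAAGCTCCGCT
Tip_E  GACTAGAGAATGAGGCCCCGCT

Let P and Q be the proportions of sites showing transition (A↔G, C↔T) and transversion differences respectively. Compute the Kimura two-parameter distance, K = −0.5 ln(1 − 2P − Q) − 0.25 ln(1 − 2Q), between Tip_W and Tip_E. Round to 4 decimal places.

Differing sites — 4:G/T (Tv); 5:G/A (Ti); 11:C/T (Ti); 14:A/G (Ti); 17:T/C (Ti).
Of the 5 differences, 4 transitions and 1 transversion over 22 sites: P = 4/22 = 0.181818, Q = 1/22 = 0.045455.
d = −0.5·ln(0.590909) − 0.25·ln(0.909090) = −0.5·(-0.526093) − 0.25·(-0.095311) = 0.2869.

0.2869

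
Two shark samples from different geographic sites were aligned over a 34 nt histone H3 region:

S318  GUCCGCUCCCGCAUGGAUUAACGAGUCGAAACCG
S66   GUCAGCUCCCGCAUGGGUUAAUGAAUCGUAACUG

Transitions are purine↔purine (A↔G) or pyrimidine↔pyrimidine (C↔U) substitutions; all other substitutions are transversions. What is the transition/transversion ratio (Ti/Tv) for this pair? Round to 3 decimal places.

2.000

The sequences differ at positions 4 (C/A, transversion), 17 (A/G, transition), 22 (C/U, transition), 25 (G/A, transition), 29 (A/U, transversion), 33 (C/U, transition).
Of the 6 differences, 4 transitions and 2 transversions, so Ti/Tv = 4/2 = 2.000.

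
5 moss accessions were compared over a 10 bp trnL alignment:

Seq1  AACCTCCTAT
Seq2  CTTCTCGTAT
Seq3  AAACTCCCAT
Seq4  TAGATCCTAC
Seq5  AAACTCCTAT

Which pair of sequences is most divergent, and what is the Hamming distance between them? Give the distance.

6

Pairwise Hamming distances:
  Seq1 vs Seq2: 4
  Seq1 vs Seq3: 2
  Seq1 vs Seq4: 4
  Seq1 vs Seq5: 1
  Seq2 vs Seq3: 5
  Seq2 vs Seq4: 6
  Seq2 vs Seq5: 4
  Seq3 vs Seq4: 5
  Seq3 vs Seq5: 1
  Seq4 vs Seq5: 4
The largest is 6, between Seq2 and Seq4.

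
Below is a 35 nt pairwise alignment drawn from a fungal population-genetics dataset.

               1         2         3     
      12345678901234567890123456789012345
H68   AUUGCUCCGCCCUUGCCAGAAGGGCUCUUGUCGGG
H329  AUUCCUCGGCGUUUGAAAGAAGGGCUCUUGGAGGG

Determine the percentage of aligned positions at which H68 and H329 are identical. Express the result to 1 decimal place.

77.1%

Mismatches occur at site 4 (G↔C), site 8 (C↔G), site 11 (C↔G), site 12 (C↔U), site 16 (C↔A), site 17 (C↔A), site 31 (U↔G), site 32 (C↔A).
27 of the 35 sites match, so the percent identity is 27/35 × 100 = 77.1%.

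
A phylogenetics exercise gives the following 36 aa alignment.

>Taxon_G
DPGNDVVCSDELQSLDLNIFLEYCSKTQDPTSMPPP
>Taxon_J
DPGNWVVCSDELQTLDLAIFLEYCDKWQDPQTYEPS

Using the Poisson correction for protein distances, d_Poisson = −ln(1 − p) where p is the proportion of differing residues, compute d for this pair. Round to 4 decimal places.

The sequences differ at positions 5 (D/W), 14 (S/T), 18 (N/A), 25 (S/D), 27 (T/W), 31 (T/Q), 32 (S/T), 33 (M/Y), 34 (P/E), 36 (P/S).
p = 10/36 = 0.277778.
d = −ln(1 − 0.277778) = −ln(0.722222) = 0.3254.

0.3254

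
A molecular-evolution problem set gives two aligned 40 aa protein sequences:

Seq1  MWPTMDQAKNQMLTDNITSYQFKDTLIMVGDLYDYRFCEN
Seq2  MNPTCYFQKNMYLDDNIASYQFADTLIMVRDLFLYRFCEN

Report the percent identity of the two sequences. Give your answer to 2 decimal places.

Differing sites — 2:W/N; 5:M/C; 6:D/Y; 7:Q/F; 8:A/Q; 11:Q/M; 12:M/Y; 14:T/D; 18:T/A; 23:K/A; 30:G/R; 33:Y/F; 34:D/L.
27 of the 40 sites match, so the percent identity is 27/40 × 100 = 67.50%.

67.50%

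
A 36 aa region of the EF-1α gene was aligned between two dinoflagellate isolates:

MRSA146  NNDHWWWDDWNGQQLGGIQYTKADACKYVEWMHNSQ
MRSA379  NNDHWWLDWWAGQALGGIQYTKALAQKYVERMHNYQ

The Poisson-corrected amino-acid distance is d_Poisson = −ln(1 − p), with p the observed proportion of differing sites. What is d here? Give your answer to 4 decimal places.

Mismatches occur at site 7 (W↔L), site 9 (D↔W), site 11 (N↔A), site 14 (Q↔A), site 24 (D↔L), site 26 (C↔Q), site 31 (W↔R), site 35 (S↔Y).
p = 8/36 = 0.222222.
d = −ln(1 − 0.222222) = −ln(0.777778) = 0.2513.

0.2513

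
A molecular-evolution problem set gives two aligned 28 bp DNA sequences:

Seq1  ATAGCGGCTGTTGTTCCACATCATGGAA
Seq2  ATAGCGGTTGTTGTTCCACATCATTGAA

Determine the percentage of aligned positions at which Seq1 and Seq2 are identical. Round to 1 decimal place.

92.9%

Mismatches occur at site 8 (C/T), site 25 (G/T).
26 of the 28 sites match, so the percent identity is 26/28 × 100 = 92.9%.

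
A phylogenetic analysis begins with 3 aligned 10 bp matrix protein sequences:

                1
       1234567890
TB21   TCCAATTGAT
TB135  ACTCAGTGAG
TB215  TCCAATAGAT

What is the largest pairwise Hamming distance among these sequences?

6

Pairwise Hamming distances:
  TB21 vs TB135: 5
  TB21 vs TB215: 1
  TB135 vs TB215: 6
The largest is 6, between TB135 and TB215.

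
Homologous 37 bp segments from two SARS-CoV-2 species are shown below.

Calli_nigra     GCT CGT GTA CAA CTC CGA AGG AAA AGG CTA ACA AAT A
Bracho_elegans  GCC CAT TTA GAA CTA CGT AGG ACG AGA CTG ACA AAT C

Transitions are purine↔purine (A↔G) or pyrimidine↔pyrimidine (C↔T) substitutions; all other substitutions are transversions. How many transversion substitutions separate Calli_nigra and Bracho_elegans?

6

Mismatches occur at site 3 (T/C, transition), site 5 (G/A, transition), site 7 (G/T, transversion), site 10 (C/G, transversion), site 15 (C/A, transversion), site 18 (A/T, transversion), site 23 (A/C, transversion), site 24 (A/G, transition), site 27 (G/A, transition), site 30 (A/G, transition), site 37 (A/C, transversion).
Of the 11 differences, 5 transitions and 6 transversions, so the answer is 6.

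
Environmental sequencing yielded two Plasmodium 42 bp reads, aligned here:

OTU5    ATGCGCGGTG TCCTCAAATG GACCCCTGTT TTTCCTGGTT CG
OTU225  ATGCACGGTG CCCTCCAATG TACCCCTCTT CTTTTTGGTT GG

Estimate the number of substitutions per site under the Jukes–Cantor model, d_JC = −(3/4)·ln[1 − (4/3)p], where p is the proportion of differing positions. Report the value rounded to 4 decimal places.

0.2524

Mismatches occur at site 5 (G↔A), site 11 (T↔C), site 16 (A↔C), site 21 (G↔T), site 28 (G↔C), site 31 (T↔C), site 34 (C↔T), site 35 (C↔T), site 41 (C↔G).
p = 9/42 = 0.214286.
d = −0.75 · ln(1 − (4/3)·0.214286) = −0.75 · ln(0.714285) = −0.75 · (-0.336473) = 0.2524.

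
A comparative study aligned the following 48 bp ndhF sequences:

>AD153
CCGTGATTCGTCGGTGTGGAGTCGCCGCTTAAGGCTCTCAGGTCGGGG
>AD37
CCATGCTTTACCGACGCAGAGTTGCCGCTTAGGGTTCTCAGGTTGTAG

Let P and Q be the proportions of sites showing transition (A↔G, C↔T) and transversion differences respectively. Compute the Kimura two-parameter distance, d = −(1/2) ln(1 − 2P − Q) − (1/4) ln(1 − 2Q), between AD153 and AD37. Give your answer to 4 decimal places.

Mismatches occur at site 3 (G/A, transition), site 6 (A/C, transversion), site 9 (C/T, transition), site 10 (G/A, transition), site 11 (T/C, transition), site 14 (G/A, transition), site 15 (T/C, transition), site 17 (T/C, transition), site 18 (G/A, transition), site 23 (C/T, transition), site 32 (A/G, transition), site 35 (C/T, transition), site 44 (C/T, transition), site 46 (G/T, transversion), site 47 (G/A, transition).
Of the 15 differences, 13 transitions and 2 transversions over 48 sites: P = 13/48 = 0.270833, Q = 2/48 = 0.041667.
d = −0.5·ln(0.416667) − 0.25·ln(0.916666) = −0.5·(-0.875468) − 0.25·(-0.087012) = 0.4595.

0.4595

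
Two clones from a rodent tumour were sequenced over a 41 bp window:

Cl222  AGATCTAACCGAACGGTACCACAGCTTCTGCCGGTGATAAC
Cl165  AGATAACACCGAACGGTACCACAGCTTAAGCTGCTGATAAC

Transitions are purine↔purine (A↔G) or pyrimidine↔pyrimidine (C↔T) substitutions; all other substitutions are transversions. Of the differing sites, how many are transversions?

Differing sites — 5:C/A (Tv); 6:T/A (Tv); 7:A/C (Tv); 28:C/A (Tv); 29:T/A (Tv); 32:C/T (Ti); 34:G/C (Tv).
Of the 7 differences, 1 transition and 6 transversions, so the answer is 6.

6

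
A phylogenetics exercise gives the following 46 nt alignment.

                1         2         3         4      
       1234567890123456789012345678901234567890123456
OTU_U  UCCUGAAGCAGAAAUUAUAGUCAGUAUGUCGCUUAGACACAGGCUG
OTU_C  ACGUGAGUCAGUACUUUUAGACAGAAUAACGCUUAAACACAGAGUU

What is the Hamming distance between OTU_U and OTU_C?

15

The sequences differ at positions 1 (U/A), 3 (C/G), 7 (A/G), 8 (G/U), 12 (A/U), 14 (A/C), 17 (A/U), 21 (U/A), 25 (U/A), 28 (G/A), 29 (U/A), 36 (G/A), 43 (G/A), 44 (C/G), 46 (G/U).
That gives 15 mismatches out of 46 aligned sites, so the Hamming distance is 15.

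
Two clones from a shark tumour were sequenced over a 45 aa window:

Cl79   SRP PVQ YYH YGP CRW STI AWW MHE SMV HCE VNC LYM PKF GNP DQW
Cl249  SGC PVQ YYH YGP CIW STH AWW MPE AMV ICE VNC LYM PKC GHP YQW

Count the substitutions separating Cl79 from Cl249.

The sequences differ at positions 2 (R/G), 3 (P/C), 14 (R/I), 18 (I/H), 23 (H/P), 25 (S/A), 28 (H/I), 39 (F/C), 41 (N/H), 43 (D/Y).
That gives 10 mismatches out of 45 aligned sites, so the Hamming distance is 10.

10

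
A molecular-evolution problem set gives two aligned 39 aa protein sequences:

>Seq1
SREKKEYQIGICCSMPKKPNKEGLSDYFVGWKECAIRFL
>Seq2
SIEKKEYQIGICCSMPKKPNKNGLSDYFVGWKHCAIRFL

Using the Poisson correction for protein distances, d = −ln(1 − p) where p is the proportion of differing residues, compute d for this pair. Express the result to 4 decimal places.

0.0800

The sequences differ at positions 2 (R/I), 22 (E/N), 33 (E/H).
p = 3/39 = 0.076923.
d = −ln(1 − 0.076923) = −ln(0.923077) = 0.0800.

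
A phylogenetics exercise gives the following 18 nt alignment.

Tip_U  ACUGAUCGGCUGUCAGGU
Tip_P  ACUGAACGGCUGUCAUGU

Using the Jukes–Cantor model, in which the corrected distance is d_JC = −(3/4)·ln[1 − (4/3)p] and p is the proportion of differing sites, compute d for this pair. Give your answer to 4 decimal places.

0.1203

The sequences differ at positions 6 (U/A), 16 (G/U).
p = 2/18 = 0.111111.
d = −0.75 · ln(1 − (4/3)·0.111111) = −0.75 · ln(0.851852) = −0.75 · (-0.160342) = 0.1203.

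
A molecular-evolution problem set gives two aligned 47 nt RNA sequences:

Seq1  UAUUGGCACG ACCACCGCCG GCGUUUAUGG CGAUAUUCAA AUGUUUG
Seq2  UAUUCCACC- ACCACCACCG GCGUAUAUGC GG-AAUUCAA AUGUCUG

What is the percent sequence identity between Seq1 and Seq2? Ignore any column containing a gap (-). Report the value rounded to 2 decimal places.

77.78%

Excluding the 2 gap columns leaves 45 comparable sites.
Mismatches occur at site 5 (G↔C), site 6 (G↔C), site 7 (C↔A), site 8 (A↔C), site 17 (G↔A), site 25 (U↔A), site 30 (G↔C), site 31 (C↔G), site 34 (U↔A), site 45 (U↔C).
35 of the 45 comparable sites match, so the percent identity is 35/45 × 100 = 77.78%.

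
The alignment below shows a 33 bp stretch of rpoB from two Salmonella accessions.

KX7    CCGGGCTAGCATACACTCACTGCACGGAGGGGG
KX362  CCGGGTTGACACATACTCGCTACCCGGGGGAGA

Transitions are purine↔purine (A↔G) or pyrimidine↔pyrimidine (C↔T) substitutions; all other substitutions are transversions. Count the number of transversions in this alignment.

Differing sites — 6:C/T (Ti); 8:A/G (Ti); 9:G/A (Ti); 12:T/C (Ti); 14:C/T (Ti); 19:A/G (Ti); 22:G/A (Ti); 24:A/C (Tv); 28:A/G (Ti); 31:G/A (Ti); 33:G/A (Ti).
Of the 11 differences, 10 transitions and 1 transversion, so the answer is 1.

1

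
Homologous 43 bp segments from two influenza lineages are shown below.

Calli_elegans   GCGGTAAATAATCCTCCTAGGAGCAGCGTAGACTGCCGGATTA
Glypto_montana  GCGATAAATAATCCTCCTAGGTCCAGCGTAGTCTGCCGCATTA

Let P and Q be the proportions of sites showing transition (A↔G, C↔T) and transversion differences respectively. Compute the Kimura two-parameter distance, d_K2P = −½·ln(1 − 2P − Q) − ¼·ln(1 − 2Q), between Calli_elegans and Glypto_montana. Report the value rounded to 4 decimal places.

0.1266

Differing sites — 4:G/A (Ti); 22:A/T (Tv); 23:G/C (Tv); 32:A/T (Tv); 39:G/C (Tv).
Of the 5 differences, 1 transition and 4 transversions over 43 sites: P = 1/43 = 0.023256, Q = 4/43 = 0.093023.
d = −0.5·ln(0.860465) − 0.25·ln(0.813954) = −0.5·(-0.150282) − 0.25·(-0.205851) = 0.1266.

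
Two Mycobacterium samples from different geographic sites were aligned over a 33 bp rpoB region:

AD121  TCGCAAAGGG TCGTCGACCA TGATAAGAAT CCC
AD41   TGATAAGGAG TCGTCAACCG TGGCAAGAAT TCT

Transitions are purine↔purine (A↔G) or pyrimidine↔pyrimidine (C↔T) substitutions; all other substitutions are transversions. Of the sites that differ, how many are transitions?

Differing sites — 2:C/G (Tv); 3:G/A (Ti); 4:C/T (Ti); 7:A/G (Ti); 9:G/A (Ti); 16:G/A (Ti); 20:A/G (Ti); 23:A/G (Ti); 24:T/C (Ti); 31:C/T (Ti); 33:C/T (Ti).
Of the 11 differences, 10 transitions and 1 transversion, so the answer is 10.

10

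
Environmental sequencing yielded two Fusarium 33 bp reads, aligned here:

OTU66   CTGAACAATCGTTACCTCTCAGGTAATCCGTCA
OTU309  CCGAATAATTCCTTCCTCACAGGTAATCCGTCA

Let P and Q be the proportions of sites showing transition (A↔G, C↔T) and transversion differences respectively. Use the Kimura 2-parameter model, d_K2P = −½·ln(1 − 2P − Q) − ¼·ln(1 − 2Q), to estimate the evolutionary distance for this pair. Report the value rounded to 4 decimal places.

Mismatches occur at site 2 (T→C, transition), site 6 (C→T, transition), site 10 (C→T, transition), site 11 (G→C, transversion), site 12 (T→C, transition), site 14 (A→T, transversion), site 19 (T→A, transversion).
Of the 7 differences, 4 transitions and 3 transversions over 33 sites: P = 4/33 = 0.121212, Q = 3/33 = 0.090909.
d = −0.5·ln(0.666667) − 0.25·ln(0.818182) = −0.5·(-0.405465) − 0.25·(-0.200670) = 0.2529.

0.2529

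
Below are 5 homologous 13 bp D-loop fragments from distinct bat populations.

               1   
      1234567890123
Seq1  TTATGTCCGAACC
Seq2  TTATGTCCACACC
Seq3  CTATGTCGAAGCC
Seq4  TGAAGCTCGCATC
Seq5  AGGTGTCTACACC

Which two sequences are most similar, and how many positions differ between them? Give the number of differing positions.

Pairwise Hamming distances:
  Seq1 vs Seq2: 2
  Seq1 vs Seq3: 4
  Seq1 vs Seq4: 6
  Seq1 vs Seq5: 6
  Seq2 vs Seq3: 4
  Seq2 vs Seq4: 6
  Seq2 vs Seq5: 4
  Seq3 vs Seq4: 10
  Seq3 vs Seq5: 6
  Seq4 vs Seq5: 8
The smallest is 2, between Seq1 and Seq2.

2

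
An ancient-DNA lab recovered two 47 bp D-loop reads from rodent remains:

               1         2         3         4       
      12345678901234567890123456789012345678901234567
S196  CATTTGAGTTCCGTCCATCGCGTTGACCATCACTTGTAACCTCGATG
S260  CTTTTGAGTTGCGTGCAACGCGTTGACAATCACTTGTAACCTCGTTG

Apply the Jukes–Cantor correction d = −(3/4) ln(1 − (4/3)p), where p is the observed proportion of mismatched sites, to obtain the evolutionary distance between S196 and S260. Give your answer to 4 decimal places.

Mismatches occur at site 2 (A↔T), site 11 (C↔G), site 15 (C↔G), site 18 (T↔A), site 28 (C↔A), site 45 (A↔T).
p = 6/47 = 0.127660.
d = −0.75 · ln(1 − (4/3)·0.127660) = −0.75 · ln(0.829787) = −0.75 · (-0.186586) = 0.1399.

0.1399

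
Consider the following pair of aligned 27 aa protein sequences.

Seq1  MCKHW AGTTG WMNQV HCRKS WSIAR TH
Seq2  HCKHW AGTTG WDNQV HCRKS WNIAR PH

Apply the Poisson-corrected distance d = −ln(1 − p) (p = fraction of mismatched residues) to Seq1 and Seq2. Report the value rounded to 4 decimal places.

The sequences differ at positions 1 (M/H), 12 (M/D), 22 (S/N), 26 (T/P).
p = 4/27 = 0.148148.
d = −ln(1 − 0.148148) = −ln(0.851852) = 0.1603.

0.1603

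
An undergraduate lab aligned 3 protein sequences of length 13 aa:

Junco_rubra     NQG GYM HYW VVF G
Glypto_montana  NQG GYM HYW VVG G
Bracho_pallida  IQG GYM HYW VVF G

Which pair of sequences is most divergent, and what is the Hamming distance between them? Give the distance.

Pairwise Hamming distances:
  Junco_rubra vs Glypto_montana: 1
  Junco_rubra vs Bracho_pallida: 1
  Glypto_montana vs Bracho_pallida: 2
The largest is 2, between Glypto_montana and Bracho_pallida.

2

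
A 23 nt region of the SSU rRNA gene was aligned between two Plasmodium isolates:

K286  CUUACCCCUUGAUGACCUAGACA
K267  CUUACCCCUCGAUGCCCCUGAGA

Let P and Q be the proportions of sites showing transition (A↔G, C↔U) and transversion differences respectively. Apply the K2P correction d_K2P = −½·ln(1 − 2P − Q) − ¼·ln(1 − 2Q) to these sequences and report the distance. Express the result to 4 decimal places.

0.2570

The sequences differ at positions 10 (U/C, transition), 15 (A/C, transversion), 18 (U/C, transition), 19 (A/U, transversion), 22 (C/G, transversion).
Of the 5 differences, 2 transitions and 3 transversions over 23 sites: P = 2/23 = 0.086957, Q = 3/23 = 0.130435.
d = −0.5·ln(0.695651) − 0.25·ln(0.739130) = −0.5·(-0.362907) − 0.25·(-0.302281) = 0.2570.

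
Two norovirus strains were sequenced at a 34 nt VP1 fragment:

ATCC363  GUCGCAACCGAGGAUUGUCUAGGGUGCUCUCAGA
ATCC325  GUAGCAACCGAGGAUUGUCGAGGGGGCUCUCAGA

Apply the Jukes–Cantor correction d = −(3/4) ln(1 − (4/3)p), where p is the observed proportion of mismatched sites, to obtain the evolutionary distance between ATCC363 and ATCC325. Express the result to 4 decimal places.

The sequences differ at positions 3 (C/A), 20 (U/G), 25 (U/G).
p = 3/34 = 0.088235.
d = −0.75 · ln(1 − (4/3)·0.088235) = −0.75 · ln(0.882353) = −0.75 · (-0.125163) = 0.0939.

0.0939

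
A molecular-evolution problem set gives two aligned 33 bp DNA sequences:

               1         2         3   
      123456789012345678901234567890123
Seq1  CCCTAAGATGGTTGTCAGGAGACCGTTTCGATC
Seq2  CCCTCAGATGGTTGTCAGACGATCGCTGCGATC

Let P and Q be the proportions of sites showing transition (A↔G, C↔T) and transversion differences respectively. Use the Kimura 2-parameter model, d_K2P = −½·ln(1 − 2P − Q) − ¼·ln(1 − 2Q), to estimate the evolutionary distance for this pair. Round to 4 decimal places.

0.2094

Mismatches occur at site 5 (A/C, transversion), site 19 (G/A, transition), site 20 (A/C, transversion), site 23 (C/T, transition), site 26 (T/C, transition), site 28 (T/G, transversion).
Of the 6 differences, 3 transitions and 3 transversions over 33 sites: P = 3/33 = 0.090909, Q = 3/33 = 0.090909.
d = −0.5·ln(0.727273) − 0.25·ln(0.818182) = −0.5·(-0.318453) − 0.25·(-0.200670) = 0.2094.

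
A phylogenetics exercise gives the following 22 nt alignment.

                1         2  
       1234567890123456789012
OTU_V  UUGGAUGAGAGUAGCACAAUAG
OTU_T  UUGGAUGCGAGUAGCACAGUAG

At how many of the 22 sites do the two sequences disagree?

Differing sites — 8:A/C; 19:A/G.
That gives 2 mismatches out of 22 aligned sites, so the Hamming distance is 2.

2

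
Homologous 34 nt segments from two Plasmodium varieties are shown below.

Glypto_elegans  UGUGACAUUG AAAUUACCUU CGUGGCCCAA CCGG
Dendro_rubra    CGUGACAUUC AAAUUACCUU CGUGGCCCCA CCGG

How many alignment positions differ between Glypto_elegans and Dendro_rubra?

Differing sites — 1:U/C; 10:G/C; 29:A/C.
That gives 3 mismatches out of 34 aligned sites, so the Hamming distance is 3.

3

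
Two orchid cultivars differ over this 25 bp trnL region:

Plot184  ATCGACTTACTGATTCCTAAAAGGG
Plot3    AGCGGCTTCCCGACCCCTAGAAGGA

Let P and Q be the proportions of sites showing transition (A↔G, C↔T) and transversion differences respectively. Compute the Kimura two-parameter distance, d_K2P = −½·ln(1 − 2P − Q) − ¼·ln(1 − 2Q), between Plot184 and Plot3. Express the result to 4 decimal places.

Mismatches occur at site 2 (T↔G, transversion), site 5 (A↔G, transition), site 9 (A↔C, transversion), site 11 (T↔C, transition), site 14 (T↔C, transition), site 15 (T↔C, transition), site 20 (A↔G, transition), site 25 (G↔A, transition).
Of the 8 differences, 6 transitions and 2 transversions over 25 sites: P = 6/25 = 0.240000, Q = 2/25 = 0.080000.
d = −0.5·ln(0.440000) − 0.25·ln(0.840000) = −0.5·(-0.820981) − 0.25·(-0.174353) = 0.4541.

0.4541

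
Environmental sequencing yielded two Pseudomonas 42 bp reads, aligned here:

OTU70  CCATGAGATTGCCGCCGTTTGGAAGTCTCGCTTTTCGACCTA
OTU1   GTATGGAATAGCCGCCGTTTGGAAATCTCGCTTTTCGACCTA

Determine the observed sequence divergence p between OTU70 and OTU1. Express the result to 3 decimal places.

0.143

Differing sites — 1:C/G; 2:C/T; 6:A/G; 7:G/A; 10:T/A; 25:G/A.
There are 6 differences over 42 sites, so p = 6/42 = 0.143.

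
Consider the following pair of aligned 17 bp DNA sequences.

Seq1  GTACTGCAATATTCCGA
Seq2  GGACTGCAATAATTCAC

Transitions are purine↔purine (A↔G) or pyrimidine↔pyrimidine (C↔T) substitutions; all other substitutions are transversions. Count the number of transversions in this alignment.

Differing sites — 2:T/G (Tv); 12:T/A (Tv); 14:C/T (Ti); 16:G/A (Ti); 17:A/C (Tv).
Of the 5 differences, 2 transitions and 3 transversions, so the answer is 3.

3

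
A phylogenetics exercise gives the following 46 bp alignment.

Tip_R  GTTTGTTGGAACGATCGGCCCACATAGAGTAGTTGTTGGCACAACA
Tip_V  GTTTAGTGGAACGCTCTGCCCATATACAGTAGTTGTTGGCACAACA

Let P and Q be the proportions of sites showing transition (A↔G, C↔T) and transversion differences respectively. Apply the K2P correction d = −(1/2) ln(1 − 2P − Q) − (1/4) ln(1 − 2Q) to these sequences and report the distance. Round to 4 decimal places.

The sequences differ at positions 5 (G/A, transition), 6 (T/G, transversion), 14 (A/C, transversion), 17 (G/T, transversion), 23 (C/T, transition), 27 (G/C, transversion).
Of the 6 differences, 2 transitions and 4 transversions over 46 sites: P = 2/46 = 0.043478, Q = 4/46 = 0.086957.
d = −0.5·ln(0.826087) − 0.25·ln(0.826086) = −0.5·(-0.191055) − 0.25·(-0.191056) = 0.1433.

0.1433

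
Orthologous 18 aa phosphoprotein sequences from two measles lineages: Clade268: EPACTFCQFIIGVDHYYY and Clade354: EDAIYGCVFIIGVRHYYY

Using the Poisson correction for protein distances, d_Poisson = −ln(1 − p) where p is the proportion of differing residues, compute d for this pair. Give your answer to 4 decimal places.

Mismatches occur at site 2 (P↔D), site 4 (C↔I), site 5 (T↔Y), site 6 (F↔G), site 8 (Q↔V), site 14 (D↔R).
p = 6/18 = 0.333333.
d = −ln(1 − 0.333333) = −ln(0.666667) = 0.4055.

0.4055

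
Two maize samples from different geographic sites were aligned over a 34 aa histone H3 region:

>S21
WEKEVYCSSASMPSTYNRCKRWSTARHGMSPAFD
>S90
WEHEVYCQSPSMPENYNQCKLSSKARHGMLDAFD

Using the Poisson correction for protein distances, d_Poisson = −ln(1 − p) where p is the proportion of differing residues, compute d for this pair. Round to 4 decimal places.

0.3909

Mismatches occur at site 3 (K/H), site 8 (S/Q), site 10 (A/P), site 14 (S/E), site 15 (T/N), site 18 (R/Q), site 21 (R/L), site 22 (W/S), site 24 (T/K), site 30 (S/L), site 31 (P/D).
p = 11/34 = 0.323529.
d = −ln(1 − 0.323529) = −ln(0.676471) = 0.3909.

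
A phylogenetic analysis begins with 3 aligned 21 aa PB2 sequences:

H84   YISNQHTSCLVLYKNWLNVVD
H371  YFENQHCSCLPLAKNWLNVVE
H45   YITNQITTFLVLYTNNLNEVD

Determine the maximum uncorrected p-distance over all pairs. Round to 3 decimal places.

Pairwise Hamming distances:
  H84 vs H371: 6
  H84 vs H45: 7
  H371 vs H45: 12
The largest is 12 mismatches, between H371 and H45; p = 12/21 = 0.571.

0.571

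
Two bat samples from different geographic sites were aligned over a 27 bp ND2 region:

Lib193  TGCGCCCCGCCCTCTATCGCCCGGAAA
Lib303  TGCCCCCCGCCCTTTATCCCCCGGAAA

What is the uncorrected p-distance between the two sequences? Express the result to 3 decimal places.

The sequences differ at positions 4 (G/C), 14 (C/T), 19 (G/C).
There are 3 differences over 27 sites, so p = 3/27 = 0.111.

0.111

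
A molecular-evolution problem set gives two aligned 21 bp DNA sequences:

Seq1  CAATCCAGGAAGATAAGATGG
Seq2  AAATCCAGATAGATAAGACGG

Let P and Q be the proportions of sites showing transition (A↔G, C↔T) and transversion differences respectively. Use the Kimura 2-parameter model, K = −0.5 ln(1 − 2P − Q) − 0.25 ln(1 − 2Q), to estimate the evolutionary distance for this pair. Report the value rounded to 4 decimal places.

0.2211

Differing sites — 1:C/A (Tv); 9:G/A (Ti); 10:A/T (Tv); 19:T/C (Ti).
Of the 4 differences, 2 transitions and 2 transversions over 21 sites: P = 2/21 = 0.095238, Q = 2/21 = 0.095238.
d = −0.5·ln(0.714286) − 0.25·ln(0.809524) = −0.5·(-0.336472) − 0.25·(-0.211309) = 0.2211.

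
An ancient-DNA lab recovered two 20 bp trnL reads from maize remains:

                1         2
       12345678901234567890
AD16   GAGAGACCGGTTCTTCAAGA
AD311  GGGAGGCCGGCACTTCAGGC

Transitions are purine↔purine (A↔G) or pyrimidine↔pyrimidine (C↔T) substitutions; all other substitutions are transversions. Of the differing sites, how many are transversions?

The sequences differ at positions 2 (A/G, transition), 6 (A/G, transition), 11 (T/C, transition), 12 (T/A, transversion), 18 (A/G, transition), 20 (A/C, transversion).
Of the 6 differences, 4 transitions and 2 transversions, so the answer is 2.

2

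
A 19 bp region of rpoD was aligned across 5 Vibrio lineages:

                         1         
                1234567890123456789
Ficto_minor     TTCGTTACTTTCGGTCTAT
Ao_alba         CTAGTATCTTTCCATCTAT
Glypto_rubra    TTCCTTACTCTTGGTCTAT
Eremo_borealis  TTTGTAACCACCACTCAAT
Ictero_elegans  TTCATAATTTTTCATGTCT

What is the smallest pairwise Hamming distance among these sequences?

3

Pairwise Hamming distances:
  Ficto_minor vs Ao_alba: 6
  Ficto_minor vs Glypto_rubra: 3
  Ficto_minor vs Eremo_borealis: 8
  Ficto_minor vs Ictero_elegans: 8
  Ao_alba vs Glypto_rubra: 9
  Ao_alba vs Eremo_borealis: 9
  Ao_alba vs Ictero_elegans: 8
  Glypto_rubra vs Eremo_borealis: 10
  Glypto_rubra vs Ictero_elegans: 8
  Eremo_borealis vs Ictero_elegans: 12
The smallest is 3, between Ficto_minor and Glypto_rubra.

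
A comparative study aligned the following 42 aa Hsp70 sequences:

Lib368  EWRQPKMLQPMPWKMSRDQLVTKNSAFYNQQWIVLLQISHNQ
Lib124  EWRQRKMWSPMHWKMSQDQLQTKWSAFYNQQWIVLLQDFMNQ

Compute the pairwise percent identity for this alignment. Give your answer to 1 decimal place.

76.2%

Differing sites — 5:P/R; 8:L/W; 9:Q/S; 12:P/H; 17:R/Q; 21:V/Q; 24:N/W; 38:I/D; 39:S/F; 40:H/M.
32 of the 42 sites match, so the percent identity is 32/42 × 100 = 76.2%.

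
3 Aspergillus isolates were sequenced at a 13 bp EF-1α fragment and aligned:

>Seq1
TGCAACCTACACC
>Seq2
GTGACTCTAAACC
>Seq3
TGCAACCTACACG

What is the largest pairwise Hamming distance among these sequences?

Pairwise Hamming distances:
  Seq1 vs Seq2: 6
  Seq1 vs Seq3: 1
  Seq2 vs Seq3: 7
The largest is 7, between Seq2 and Seq3.

7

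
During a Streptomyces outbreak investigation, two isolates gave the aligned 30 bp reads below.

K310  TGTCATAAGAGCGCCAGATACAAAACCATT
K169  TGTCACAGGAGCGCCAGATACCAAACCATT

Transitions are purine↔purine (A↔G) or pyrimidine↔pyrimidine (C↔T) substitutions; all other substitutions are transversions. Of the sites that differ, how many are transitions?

The sequences differ at positions 6 (T/C, transition), 8 (A/G, transition), 22 (A/C, transversion).
Of the 3 differences, 2 transitions and 1 transversion, so the answer is 2.

2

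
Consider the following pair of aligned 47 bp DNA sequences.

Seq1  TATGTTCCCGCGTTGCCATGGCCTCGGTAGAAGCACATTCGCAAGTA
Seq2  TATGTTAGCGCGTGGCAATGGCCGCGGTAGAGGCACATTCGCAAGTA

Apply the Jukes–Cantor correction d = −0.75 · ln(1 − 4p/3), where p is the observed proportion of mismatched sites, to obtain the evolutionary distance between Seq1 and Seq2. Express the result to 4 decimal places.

Differing sites — 7:C/A; 8:C/G; 14:T/G; 17:C/A; 24:T/G; 32:A/G.
p = 6/47 = 0.127660.
d = −0.75 · ln(1 − (4/3)·0.127660) = −0.75 · ln(0.829787) = −0.75 · (-0.186586) = 0.1399.

0.1399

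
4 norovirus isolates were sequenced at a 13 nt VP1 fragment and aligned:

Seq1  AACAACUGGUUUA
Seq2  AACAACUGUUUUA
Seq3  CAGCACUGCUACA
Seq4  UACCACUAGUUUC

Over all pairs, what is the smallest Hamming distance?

Pairwise Hamming distances:
  Seq1 vs Seq2: 1
  Seq1 vs Seq3: 6
  Seq1 vs Seq4: 4
  Seq2 vs Seq3: 6
  Seq2 vs Seq4: 5
  Seq3 vs Seq4: 7
The smallest is 1, between Seq1 and Seq2.

1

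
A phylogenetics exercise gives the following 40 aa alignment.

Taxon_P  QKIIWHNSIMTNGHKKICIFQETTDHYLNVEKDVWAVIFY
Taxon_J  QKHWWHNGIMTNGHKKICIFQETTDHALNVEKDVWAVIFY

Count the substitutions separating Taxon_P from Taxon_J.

4

The sequences differ at positions 3 (I/H), 4 (I/W), 8 (S/G), 27 (Y/A).
That gives 4 mismatches out of 40 aligned sites, so the Hamming distance is 4.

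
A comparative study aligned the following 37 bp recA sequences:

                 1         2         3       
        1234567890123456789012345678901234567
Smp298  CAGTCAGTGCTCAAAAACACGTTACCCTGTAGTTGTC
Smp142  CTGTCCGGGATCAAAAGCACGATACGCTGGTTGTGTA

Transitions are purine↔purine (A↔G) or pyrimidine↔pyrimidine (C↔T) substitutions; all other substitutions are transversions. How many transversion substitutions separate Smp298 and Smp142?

11

Mismatches occur at site 2 (A↔T, transversion), site 6 (A↔C, transversion), site 8 (T↔G, transversion), site 10 (C↔A, transversion), site 17 (A↔G, transition), site 22 (T↔A, transversion), site 26 (C↔G, transversion), site 30 (T↔G, transversion), site 31 (A↔T, transversion), site 32 (G↔T, transversion), site 33 (T↔G, transversion), site 37 (C↔A, transversion).
Of the 12 differences, 1 transition and 11 transversions, so the answer is 11.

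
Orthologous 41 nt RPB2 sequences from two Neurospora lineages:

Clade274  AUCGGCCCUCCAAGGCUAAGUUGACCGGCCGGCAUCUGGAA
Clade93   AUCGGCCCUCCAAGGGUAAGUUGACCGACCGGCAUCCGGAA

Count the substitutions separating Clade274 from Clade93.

Differing sites — 16:C/G; 28:G/A; 37:U/C.
That gives 3 mismatches out of 41 aligned sites, so the Hamming distance is 3.

3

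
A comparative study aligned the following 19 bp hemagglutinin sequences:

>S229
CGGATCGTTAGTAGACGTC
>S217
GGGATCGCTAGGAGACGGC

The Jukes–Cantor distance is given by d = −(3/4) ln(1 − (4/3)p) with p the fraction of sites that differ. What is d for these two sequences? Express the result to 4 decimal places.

0.2471

The sequences differ at positions 1 (C/G), 8 (T/C), 12 (T/G), 18 (T/G).
p = 4/19 = 0.210526.
d = −0.75 · ln(1 − (4/3)·0.210526) = −0.75 · ln(0.719299) = −0.75 · (-0.329478) = 0.2471.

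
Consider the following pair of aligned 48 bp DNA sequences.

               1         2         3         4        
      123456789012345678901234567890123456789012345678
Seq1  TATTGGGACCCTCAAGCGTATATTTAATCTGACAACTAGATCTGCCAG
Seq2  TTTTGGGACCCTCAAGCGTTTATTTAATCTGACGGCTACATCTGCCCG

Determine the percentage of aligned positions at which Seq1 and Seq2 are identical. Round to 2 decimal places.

87.50%

The sequences differ at positions 2 (A/T), 20 (A/T), 34 (A/G), 35 (A/G), 39 (G/C), 47 (A/C).
42 of the 48 sites match, so the percent identity is 42/48 × 100 = 87.50%.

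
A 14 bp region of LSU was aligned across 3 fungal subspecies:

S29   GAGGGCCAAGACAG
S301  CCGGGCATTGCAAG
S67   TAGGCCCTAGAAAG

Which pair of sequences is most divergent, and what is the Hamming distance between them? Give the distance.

7

Pairwise Hamming distances:
  S29 vs S301: 7
  S29 vs S67: 4
  S301 vs S67: 6
The largest is 7, between S29 and S301.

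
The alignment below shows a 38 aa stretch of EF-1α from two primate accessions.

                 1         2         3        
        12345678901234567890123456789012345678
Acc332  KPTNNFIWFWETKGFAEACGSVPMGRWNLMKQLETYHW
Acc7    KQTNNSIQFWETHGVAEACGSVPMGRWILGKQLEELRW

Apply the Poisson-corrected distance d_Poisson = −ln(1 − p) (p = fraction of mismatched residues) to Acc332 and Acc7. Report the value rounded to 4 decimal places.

0.3054

Differing sites — 2:P/Q; 6:F/S; 8:W/Q; 13:K/H; 15:F/V; 28:N/I; 30:M/G; 35:T/E; 36:Y/L; 37:H/R.
p = 10/38 = 0.263158.
d = −ln(1 − 0.263158) = −ln(0.736842) = 0.3054.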